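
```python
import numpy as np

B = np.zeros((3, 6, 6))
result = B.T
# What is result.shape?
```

(6, 6, 3)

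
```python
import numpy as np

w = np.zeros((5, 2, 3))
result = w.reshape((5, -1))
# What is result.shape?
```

(5, 6)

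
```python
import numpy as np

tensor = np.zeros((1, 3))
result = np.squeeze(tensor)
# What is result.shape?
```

(3,)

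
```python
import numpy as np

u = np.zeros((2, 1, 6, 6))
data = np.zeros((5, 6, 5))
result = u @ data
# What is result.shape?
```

(2, 5, 6, 5)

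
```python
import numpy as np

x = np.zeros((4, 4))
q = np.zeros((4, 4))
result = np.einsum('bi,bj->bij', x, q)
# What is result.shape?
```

(4, 4, 4)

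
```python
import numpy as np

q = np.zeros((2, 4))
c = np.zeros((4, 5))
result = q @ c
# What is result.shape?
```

(2, 5)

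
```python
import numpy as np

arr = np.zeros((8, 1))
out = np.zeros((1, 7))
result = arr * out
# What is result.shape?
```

(8, 7)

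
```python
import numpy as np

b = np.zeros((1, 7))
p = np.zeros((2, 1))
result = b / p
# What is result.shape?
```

(2, 7)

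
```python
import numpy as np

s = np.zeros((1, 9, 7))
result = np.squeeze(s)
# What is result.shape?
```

(9, 7)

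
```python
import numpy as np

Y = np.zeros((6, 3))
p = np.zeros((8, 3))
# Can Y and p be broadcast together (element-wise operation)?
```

No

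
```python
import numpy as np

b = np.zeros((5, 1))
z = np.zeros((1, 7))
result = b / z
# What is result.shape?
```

(5, 7)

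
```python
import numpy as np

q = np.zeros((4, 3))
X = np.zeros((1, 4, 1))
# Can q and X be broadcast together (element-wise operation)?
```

Yes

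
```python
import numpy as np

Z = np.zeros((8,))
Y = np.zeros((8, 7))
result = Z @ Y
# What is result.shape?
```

(7,)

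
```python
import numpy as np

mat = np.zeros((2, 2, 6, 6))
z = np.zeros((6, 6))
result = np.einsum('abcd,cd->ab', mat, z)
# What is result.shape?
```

(2, 2)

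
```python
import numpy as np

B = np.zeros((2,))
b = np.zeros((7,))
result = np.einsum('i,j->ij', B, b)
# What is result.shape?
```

(2, 7)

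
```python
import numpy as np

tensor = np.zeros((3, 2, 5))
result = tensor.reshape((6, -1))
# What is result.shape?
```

(6, 5)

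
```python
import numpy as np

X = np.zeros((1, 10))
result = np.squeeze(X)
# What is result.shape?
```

(10,)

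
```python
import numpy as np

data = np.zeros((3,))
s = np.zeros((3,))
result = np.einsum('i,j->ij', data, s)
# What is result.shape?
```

(3, 3)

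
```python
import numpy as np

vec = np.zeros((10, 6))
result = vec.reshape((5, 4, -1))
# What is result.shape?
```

(5, 4, 3)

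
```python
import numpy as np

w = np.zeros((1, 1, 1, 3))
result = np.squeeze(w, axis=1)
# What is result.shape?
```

(1, 1, 3)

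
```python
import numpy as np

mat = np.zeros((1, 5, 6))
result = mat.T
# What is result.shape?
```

(6, 5, 1)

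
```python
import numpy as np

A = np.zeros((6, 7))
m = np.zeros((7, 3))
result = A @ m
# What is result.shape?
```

(6, 3)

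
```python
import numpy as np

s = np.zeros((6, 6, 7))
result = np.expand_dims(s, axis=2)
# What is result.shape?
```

(6, 6, 1, 7)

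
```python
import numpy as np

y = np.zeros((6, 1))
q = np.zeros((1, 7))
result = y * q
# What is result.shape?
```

(6, 7)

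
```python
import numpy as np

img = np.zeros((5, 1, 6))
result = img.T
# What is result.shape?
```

(6, 1, 5)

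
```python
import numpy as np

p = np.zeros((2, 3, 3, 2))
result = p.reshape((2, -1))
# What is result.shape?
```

(2, 18)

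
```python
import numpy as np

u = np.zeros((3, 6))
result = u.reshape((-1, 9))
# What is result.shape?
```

(2, 9)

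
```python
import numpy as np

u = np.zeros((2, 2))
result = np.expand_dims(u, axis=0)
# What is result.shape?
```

(1, 2, 2)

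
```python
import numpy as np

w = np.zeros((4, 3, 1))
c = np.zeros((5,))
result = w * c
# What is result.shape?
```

(4, 3, 5)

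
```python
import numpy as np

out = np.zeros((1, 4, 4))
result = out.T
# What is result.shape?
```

(4, 4, 1)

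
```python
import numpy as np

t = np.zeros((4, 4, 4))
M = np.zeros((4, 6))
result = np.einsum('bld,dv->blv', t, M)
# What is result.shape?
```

(4, 4, 6)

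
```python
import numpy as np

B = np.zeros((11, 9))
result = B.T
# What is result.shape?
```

(9, 11)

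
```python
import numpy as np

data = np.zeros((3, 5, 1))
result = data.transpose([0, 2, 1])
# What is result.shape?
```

(3, 1, 5)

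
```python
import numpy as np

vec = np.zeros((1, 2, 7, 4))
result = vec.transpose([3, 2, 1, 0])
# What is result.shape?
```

(4, 7, 2, 1)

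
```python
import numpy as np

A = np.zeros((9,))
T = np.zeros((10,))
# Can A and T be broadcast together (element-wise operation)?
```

No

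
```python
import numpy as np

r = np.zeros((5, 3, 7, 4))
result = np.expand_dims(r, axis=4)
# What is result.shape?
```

(5, 3, 7, 4, 1)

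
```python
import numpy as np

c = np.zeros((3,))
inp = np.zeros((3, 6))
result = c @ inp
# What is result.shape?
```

(6,)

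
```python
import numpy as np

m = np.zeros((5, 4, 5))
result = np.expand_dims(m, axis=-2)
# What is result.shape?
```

(5, 4, 1, 5)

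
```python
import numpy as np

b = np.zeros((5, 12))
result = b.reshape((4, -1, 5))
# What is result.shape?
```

(4, 3, 5)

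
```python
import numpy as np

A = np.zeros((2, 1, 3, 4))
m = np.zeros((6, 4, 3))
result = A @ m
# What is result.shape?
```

(2, 6, 3, 3)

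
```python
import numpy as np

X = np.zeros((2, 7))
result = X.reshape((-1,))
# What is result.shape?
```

(14,)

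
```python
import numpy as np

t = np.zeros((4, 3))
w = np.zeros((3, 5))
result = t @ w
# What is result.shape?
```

(4, 5)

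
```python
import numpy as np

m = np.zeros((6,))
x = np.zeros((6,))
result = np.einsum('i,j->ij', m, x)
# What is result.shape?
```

(6, 6)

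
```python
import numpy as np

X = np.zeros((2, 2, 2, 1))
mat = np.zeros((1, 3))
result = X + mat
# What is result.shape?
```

(2, 2, 2, 3)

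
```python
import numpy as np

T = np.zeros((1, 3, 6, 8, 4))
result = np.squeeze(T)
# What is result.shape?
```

(3, 6, 8, 4)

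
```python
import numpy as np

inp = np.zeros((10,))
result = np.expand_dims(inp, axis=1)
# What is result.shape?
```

(10, 1)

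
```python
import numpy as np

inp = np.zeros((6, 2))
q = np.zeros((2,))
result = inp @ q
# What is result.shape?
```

(6,)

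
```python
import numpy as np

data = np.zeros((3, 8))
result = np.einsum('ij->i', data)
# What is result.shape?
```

(3,)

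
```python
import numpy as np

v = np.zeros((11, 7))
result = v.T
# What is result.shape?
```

(7, 11)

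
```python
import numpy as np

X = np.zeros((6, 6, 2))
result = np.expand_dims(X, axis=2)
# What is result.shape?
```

(6, 6, 1, 2)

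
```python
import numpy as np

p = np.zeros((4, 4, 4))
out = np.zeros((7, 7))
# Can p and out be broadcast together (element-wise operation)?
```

No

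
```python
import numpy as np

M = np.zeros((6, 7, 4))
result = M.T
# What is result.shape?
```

(4, 7, 6)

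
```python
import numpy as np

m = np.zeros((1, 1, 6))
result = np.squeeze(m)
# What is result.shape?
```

(6,)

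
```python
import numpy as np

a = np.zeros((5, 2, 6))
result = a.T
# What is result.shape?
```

(6, 2, 5)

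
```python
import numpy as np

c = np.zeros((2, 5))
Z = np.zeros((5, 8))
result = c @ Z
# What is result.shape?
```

(2, 8)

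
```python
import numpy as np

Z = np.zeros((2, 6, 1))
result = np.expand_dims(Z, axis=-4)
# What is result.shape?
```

(1, 2, 6, 1)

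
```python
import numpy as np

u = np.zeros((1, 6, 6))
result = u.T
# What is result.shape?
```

(6, 6, 1)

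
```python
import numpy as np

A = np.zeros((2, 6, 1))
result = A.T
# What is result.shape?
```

(1, 6, 2)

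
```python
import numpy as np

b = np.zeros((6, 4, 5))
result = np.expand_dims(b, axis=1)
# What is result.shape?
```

(6, 1, 4, 5)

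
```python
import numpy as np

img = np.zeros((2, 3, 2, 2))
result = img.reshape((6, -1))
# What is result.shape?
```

(6, 4)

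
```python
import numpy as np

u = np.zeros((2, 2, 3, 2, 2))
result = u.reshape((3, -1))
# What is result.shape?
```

(3, 16)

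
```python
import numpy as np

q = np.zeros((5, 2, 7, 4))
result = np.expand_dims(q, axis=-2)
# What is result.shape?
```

(5, 2, 7, 1, 4)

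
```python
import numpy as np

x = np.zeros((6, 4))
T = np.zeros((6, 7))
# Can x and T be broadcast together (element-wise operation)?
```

No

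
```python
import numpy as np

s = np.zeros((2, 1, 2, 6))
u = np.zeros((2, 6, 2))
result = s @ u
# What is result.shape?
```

(2, 2, 2, 2)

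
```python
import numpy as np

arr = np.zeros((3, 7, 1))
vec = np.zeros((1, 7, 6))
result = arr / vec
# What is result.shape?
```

(3, 7, 6)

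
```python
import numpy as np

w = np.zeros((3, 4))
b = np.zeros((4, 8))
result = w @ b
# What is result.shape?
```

(3, 8)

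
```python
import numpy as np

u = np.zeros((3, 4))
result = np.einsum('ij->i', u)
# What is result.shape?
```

(3,)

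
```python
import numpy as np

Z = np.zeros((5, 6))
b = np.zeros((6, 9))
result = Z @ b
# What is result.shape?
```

(5, 9)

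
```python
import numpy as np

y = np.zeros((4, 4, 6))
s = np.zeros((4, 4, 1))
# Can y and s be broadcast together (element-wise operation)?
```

Yes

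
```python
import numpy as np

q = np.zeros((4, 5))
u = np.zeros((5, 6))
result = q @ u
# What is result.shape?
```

(4, 6)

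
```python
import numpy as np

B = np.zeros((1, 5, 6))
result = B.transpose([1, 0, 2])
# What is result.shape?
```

(5, 1, 6)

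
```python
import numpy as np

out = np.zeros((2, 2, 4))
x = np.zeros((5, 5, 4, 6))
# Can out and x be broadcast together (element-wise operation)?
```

No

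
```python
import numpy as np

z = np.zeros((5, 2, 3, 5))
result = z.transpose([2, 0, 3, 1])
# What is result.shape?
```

(3, 5, 5, 2)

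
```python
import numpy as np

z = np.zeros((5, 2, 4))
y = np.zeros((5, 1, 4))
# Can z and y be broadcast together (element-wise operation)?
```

Yes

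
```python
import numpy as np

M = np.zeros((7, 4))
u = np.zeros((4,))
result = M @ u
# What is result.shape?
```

(7,)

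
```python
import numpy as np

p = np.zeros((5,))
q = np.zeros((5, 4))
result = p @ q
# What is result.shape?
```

(4,)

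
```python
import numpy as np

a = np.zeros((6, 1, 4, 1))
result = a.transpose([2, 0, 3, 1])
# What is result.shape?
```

(4, 6, 1, 1)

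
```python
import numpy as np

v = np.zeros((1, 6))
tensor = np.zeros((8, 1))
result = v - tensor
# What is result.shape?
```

(8, 6)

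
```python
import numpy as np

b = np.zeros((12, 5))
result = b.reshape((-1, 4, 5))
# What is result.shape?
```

(3, 4, 5)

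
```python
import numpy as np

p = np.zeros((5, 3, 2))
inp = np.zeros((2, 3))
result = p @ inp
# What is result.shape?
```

(5, 3, 3)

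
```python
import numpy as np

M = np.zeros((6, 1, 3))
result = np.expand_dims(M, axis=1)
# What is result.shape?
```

(6, 1, 1, 3)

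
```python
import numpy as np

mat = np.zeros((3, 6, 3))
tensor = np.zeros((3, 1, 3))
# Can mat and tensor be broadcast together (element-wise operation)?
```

Yes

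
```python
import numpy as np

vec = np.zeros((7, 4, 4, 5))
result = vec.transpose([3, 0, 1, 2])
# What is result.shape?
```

(5, 7, 4, 4)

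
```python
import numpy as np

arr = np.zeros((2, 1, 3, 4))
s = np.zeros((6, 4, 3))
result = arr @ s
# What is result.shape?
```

(2, 6, 3, 3)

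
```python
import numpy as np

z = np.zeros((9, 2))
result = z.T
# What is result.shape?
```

(2, 9)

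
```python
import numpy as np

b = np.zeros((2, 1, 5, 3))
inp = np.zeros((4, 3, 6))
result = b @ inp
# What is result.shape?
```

(2, 4, 5, 6)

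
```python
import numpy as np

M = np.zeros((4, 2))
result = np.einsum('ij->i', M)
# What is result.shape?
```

(4,)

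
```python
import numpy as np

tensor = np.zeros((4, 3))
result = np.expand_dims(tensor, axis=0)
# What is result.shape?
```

(1, 4, 3)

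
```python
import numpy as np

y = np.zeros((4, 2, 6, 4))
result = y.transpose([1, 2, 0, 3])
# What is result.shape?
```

(2, 6, 4, 4)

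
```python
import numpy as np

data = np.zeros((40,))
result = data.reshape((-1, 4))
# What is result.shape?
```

(10, 4)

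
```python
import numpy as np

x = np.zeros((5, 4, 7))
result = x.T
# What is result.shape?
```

(7, 4, 5)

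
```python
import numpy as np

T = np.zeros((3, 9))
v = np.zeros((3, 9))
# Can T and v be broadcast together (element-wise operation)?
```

Yes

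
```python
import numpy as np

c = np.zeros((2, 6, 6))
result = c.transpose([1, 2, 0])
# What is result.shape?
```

(6, 6, 2)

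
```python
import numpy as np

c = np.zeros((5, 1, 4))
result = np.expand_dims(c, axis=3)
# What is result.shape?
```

(5, 1, 4, 1)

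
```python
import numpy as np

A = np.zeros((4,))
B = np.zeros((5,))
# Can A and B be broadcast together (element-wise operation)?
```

No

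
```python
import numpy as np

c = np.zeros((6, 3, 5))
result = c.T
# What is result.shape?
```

(5, 3, 6)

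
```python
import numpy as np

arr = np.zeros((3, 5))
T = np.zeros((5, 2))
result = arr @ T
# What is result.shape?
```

(3, 2)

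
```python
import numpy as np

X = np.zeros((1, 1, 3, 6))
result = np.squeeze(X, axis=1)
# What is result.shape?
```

(1, 3, 6)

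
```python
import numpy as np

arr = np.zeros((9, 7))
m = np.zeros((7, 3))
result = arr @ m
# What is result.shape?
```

(9, 3)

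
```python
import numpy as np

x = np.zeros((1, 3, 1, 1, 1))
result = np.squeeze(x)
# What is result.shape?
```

(3,)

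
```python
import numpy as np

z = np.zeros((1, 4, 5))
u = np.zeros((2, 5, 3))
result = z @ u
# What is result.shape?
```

(2, 4, 3)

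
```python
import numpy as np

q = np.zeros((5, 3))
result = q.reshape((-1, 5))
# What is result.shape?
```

(3, 5)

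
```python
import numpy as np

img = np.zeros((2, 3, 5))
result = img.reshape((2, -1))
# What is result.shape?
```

(2, 15)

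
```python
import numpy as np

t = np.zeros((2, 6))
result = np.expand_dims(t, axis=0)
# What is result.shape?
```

(1, 2, 6)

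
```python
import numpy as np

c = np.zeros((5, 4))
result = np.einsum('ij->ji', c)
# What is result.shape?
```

(4, 5)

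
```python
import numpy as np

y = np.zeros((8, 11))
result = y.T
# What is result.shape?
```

(11, 8)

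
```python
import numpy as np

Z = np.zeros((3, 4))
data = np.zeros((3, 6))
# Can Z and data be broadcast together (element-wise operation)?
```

No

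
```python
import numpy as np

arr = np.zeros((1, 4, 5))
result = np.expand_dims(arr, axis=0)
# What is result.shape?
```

(1, 1, 4, 5)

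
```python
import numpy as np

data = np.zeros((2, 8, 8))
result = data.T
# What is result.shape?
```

(8, 8, 2)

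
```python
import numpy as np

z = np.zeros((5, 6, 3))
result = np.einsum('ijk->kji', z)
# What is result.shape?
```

(3, 6, 5)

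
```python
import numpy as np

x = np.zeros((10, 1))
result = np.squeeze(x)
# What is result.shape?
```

(10,)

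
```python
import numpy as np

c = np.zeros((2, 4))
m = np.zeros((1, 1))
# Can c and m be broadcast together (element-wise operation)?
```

Yes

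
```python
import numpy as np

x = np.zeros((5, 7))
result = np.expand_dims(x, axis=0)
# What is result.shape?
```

(1, 5, 7)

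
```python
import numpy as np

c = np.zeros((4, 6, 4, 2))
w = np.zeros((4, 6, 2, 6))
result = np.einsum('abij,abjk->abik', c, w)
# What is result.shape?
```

(4, 6, 4, 6)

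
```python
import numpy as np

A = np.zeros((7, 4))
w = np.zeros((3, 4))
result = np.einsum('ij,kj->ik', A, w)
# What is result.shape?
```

(7, 3)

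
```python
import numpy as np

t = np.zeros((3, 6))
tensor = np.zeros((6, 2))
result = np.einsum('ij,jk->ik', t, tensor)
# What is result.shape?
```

(3, 2)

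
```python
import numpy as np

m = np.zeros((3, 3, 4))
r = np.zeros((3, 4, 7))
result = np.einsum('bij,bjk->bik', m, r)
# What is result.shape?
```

(3, 3, 7)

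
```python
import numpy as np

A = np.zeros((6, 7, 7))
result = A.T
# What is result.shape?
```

(7, 7, 6)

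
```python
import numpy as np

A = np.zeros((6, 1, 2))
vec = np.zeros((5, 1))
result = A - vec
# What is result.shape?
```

(6, 5, 2)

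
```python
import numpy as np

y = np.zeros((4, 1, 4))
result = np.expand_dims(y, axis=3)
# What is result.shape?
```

(4, 1, 4, 1)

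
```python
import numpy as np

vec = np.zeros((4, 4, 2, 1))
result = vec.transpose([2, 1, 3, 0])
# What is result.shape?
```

(2, 4, 1, 4)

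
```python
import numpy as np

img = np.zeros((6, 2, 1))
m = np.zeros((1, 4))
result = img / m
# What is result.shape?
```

(6, 2, 4)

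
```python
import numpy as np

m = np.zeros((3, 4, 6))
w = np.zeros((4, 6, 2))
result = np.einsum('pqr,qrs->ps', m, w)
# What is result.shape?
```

(3, 2)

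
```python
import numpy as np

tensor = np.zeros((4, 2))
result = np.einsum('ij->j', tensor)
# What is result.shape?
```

(2,)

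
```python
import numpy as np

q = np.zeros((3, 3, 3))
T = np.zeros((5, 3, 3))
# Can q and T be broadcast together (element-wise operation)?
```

No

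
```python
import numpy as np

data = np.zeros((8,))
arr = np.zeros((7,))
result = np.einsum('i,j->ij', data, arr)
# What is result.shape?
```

(8, 7)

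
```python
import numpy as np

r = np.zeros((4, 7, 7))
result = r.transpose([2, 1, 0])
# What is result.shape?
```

(7, 7, 4)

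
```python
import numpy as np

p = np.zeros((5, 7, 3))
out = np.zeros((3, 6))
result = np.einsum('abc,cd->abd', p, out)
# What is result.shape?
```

(5, 7, 6)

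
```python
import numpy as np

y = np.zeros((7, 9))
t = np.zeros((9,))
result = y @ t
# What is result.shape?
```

(7,)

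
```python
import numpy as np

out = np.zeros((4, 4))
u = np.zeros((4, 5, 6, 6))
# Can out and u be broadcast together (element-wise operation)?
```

No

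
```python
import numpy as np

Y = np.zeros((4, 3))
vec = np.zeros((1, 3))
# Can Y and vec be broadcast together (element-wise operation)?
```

Yes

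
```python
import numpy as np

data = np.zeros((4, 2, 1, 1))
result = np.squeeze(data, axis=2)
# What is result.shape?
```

(4, 2, 1)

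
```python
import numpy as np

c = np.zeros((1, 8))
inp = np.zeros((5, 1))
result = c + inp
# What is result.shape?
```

(5, 8)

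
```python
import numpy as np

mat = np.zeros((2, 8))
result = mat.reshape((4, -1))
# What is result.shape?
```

(4, 4)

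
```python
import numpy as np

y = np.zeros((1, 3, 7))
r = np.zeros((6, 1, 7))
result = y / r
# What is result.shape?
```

(6, 3, 7)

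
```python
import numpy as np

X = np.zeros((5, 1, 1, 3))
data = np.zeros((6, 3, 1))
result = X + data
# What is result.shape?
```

(5, 6, 3, 3)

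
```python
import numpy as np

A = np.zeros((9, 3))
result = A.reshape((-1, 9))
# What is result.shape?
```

(3, 9)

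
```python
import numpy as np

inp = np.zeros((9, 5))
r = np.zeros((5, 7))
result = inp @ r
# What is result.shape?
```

(9, 7)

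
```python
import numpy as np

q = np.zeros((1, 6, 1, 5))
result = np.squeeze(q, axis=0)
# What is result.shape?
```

(6, 1, 5)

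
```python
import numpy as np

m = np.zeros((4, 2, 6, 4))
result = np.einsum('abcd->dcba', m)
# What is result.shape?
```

(4, 6, 2, 4)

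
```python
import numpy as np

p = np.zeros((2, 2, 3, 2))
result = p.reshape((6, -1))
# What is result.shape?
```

(6, 4)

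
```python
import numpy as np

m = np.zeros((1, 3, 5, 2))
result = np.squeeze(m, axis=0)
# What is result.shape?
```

(3, 5, 2)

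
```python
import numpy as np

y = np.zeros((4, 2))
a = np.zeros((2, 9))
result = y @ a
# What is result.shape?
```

(4, 9)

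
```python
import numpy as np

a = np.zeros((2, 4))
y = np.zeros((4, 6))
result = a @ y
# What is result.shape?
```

(2, 6)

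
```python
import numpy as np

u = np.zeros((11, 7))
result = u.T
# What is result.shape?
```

(7, 11)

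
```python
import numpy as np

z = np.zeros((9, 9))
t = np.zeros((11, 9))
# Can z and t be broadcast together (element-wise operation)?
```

No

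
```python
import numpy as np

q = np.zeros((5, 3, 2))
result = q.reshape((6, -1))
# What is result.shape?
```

(6, 5)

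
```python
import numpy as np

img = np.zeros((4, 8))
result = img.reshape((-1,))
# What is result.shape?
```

(32,)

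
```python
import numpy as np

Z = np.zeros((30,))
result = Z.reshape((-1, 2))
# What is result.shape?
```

(15, 2)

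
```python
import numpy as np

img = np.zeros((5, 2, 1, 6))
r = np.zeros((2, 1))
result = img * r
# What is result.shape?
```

(5, 2, 2, 6)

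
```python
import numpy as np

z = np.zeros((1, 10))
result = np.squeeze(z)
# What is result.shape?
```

(10,)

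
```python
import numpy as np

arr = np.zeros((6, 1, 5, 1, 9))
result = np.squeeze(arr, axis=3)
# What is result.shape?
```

(6, 1, 5, 9)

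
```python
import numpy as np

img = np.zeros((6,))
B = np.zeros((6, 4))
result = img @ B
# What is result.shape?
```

(4,)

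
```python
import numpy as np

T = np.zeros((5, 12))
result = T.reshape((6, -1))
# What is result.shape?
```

(6, 10)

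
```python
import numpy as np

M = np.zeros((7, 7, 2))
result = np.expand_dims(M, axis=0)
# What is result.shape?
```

(1, 7, 7, 2)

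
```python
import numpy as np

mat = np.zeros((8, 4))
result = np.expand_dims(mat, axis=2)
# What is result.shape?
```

(8, 4, 1)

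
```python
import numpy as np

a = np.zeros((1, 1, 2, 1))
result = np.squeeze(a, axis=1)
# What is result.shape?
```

(1, 2, 1)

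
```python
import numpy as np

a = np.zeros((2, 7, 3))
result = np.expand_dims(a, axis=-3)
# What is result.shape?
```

(2, 1, 7, 3)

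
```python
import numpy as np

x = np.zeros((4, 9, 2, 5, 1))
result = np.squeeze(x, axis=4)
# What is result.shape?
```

(4, 9, 2, 5)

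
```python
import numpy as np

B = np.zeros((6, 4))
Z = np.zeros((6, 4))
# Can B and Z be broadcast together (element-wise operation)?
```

Yes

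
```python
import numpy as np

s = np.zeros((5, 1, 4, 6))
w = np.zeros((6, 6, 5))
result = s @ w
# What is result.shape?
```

(5, 6, 4, 5)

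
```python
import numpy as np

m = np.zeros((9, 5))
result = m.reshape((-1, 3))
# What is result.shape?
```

(15, 3)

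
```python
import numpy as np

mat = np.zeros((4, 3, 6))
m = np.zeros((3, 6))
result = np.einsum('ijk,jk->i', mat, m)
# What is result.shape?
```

(4,)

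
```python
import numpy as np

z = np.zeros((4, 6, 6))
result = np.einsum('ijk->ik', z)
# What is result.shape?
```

(4, 6)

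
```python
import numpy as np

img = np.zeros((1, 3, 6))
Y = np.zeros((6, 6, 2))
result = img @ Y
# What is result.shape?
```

(6, 3, 2)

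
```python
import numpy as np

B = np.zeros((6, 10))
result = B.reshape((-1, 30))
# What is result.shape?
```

(2, 30)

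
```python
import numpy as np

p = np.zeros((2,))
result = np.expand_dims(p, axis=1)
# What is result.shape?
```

(2, 1)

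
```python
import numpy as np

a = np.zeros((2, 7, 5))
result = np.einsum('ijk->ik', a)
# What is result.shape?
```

(2, 5)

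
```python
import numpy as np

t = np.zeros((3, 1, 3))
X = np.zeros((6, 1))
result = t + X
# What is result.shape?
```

(3, 6, 3)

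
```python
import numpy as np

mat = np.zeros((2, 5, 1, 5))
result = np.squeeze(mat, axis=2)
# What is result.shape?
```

(2, 5, 5)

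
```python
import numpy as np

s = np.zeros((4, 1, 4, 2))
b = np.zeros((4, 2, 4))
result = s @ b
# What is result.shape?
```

(4, 4, 4, 4)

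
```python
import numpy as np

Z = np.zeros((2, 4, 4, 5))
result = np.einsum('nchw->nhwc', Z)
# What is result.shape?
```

(2, 4, 5, 4)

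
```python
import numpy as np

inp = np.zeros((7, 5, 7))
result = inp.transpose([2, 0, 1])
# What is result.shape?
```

(7, 7, 5)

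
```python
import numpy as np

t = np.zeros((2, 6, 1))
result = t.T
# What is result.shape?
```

(1, 6, 2)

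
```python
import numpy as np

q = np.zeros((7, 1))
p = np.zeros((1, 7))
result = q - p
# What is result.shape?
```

(7, 7)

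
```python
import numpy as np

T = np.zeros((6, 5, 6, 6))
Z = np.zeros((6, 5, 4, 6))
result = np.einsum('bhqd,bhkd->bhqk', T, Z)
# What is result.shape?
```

(6, 5, 6, 4)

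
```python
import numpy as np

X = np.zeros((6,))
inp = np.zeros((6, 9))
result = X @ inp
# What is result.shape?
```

(9,)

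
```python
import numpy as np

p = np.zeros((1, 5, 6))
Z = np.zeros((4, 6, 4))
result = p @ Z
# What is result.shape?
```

(4, 5, 4)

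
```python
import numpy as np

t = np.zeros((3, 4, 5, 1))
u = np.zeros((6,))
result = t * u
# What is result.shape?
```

(3, 4, 5, 6)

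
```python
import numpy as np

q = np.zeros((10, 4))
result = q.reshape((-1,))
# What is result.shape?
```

(40,)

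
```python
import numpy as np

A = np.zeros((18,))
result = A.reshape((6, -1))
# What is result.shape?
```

(6, 3)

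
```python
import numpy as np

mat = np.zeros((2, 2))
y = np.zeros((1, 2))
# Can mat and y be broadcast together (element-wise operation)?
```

Yes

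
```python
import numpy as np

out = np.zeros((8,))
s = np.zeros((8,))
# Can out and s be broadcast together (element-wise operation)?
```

Yes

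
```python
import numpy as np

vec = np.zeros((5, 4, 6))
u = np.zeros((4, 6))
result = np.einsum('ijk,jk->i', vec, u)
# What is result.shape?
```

(5,)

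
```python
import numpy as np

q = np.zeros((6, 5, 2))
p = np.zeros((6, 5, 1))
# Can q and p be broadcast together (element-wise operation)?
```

Yes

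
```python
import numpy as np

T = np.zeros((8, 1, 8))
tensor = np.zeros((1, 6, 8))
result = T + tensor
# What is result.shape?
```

(8, 6, 8)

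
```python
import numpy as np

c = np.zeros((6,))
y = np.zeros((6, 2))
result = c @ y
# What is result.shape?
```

(2,)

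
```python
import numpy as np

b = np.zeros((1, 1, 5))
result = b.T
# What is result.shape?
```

(5, 1, 1)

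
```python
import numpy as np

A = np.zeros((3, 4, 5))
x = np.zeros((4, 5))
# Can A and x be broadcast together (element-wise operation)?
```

Yes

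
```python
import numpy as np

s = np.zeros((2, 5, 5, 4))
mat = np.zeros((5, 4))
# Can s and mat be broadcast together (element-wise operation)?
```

Yes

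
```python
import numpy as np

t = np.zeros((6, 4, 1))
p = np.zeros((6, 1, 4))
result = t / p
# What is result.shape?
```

(6, 4, 4)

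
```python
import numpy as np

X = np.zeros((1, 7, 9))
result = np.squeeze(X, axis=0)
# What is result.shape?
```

(7, 9)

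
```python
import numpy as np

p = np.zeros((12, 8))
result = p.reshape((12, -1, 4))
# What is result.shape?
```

(12, 2, 4)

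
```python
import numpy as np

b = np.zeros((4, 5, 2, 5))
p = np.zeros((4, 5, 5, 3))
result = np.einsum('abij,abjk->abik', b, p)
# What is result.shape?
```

(4, 5, 2, 3)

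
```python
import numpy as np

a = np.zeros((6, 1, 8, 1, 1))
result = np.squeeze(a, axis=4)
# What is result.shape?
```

(6, 1, 8, 1)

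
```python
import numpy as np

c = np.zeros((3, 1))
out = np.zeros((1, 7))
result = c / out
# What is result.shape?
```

(3, 7)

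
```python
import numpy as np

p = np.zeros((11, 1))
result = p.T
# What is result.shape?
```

(1, 11)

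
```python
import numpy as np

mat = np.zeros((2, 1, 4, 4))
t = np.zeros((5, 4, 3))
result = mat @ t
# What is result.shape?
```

(2, 5, 4, 3)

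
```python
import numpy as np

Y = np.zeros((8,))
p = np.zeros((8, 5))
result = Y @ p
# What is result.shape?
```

(5,)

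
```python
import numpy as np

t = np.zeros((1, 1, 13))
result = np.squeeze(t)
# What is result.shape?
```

(13,)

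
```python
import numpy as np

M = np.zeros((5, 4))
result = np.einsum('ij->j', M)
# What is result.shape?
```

(4,)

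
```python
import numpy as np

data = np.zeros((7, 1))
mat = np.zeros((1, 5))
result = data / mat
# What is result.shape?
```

(7, 5)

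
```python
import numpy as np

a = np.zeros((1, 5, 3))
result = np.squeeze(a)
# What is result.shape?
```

(5, 3)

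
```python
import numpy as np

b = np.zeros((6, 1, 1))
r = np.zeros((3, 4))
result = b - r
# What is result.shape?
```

(6, 3, 4)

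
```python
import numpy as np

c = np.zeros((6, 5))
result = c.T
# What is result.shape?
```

(5, 6)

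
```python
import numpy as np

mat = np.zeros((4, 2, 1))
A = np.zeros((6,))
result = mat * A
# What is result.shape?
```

(4, 2, 6)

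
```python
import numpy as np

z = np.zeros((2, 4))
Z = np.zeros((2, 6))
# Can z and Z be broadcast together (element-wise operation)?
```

No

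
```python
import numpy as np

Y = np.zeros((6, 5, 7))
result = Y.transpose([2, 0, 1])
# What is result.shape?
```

(7, 6, 5)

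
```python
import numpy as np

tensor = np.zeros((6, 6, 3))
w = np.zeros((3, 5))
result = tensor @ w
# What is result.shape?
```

(6, 6, 5)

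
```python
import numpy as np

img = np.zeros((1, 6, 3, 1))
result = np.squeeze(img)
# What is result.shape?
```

(6, 3)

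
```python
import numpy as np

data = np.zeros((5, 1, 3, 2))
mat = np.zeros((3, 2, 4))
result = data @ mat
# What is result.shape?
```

(5, 3, 3, 4)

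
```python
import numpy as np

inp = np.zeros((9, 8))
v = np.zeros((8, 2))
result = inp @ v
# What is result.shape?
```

(9, 2)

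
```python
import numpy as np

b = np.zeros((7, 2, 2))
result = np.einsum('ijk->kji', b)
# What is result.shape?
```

(2, 2, 7)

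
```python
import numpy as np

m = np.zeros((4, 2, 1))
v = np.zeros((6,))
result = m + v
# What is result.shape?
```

(4, 2, 6)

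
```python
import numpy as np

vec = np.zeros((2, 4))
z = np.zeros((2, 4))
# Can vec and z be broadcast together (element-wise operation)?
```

Yes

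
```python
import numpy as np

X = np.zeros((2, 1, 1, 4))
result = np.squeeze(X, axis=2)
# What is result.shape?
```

(2, 1, 4)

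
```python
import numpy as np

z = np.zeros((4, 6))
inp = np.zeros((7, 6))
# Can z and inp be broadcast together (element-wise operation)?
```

No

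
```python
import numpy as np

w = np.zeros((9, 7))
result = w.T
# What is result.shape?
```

(7, 9)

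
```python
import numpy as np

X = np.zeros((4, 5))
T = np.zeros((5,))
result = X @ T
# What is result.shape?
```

(4,)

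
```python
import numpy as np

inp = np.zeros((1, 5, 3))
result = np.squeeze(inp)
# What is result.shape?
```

(5, 3)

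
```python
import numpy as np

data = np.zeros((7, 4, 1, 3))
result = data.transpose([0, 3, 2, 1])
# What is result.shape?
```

(7, 3, 1, 4)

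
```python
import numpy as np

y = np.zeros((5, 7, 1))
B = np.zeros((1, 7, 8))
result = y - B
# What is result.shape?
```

(5, 7, 8)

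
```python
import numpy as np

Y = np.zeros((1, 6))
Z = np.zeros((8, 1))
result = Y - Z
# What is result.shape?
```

(8, 6)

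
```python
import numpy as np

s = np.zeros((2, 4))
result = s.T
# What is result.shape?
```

(4, 2)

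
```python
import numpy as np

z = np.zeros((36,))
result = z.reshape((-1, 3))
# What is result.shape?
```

(12, 3)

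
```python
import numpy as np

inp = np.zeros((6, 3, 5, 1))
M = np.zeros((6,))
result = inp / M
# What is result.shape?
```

(6, 3, 5, 6)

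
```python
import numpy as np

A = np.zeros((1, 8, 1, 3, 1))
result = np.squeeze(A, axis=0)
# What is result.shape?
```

(8, 1, 3, 1)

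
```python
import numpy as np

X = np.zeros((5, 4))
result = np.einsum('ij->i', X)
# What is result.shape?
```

(5,)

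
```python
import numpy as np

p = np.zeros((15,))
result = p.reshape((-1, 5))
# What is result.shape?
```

(3, 5)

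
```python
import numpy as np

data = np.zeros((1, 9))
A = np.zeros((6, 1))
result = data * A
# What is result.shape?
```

(6, 9)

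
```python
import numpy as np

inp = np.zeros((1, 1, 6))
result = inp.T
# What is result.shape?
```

(6, 1, 1)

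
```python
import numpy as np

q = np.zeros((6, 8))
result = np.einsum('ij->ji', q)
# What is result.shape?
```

(8, 6)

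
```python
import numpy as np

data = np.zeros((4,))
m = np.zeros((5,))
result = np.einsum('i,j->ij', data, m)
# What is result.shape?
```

(4, 5)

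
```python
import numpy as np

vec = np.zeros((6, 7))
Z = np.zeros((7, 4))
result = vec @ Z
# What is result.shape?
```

(6, 4)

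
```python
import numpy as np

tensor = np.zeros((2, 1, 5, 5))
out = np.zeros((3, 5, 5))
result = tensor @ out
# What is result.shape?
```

(2, 3, 5, 5)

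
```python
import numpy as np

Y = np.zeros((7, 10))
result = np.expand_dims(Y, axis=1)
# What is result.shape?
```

(7, 1, 10)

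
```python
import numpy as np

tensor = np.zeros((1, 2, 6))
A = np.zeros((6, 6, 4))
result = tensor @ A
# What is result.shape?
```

(6, 2, 4)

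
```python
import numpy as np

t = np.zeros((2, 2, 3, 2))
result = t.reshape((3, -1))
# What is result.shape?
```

(3, 8)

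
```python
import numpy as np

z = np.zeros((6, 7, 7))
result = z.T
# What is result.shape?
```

(7, 7, 6)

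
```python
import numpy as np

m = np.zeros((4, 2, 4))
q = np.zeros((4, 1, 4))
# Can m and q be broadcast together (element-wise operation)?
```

Yes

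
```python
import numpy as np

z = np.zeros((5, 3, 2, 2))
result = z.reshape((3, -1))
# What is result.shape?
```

(3, 20)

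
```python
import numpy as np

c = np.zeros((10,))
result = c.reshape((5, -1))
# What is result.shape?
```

(5, 2)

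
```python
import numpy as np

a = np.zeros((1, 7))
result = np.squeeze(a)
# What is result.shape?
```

(7,)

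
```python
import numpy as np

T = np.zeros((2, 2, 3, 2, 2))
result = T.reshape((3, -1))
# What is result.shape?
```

(3, 16)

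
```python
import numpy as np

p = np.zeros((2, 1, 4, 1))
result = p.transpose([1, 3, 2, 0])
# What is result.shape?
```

(1, 1, 4, 2)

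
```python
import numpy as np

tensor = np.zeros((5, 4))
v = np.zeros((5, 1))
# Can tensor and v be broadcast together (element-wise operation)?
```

Yes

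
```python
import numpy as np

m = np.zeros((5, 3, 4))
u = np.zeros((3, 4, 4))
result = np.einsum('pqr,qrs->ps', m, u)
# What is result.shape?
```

(5, 4)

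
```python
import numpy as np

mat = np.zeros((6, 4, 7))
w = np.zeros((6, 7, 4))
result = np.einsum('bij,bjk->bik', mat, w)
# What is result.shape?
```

(6, 4, 4)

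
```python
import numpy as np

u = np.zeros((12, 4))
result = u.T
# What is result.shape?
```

(4, 12)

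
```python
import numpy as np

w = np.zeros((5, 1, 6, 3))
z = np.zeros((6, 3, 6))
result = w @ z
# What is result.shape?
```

(5, 6, 6, 6)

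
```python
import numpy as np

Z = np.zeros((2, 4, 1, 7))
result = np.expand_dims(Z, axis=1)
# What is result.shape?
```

(2, 1, 4, 1, 7)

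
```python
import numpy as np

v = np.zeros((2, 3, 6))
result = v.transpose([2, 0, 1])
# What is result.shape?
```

(6, 2, 3)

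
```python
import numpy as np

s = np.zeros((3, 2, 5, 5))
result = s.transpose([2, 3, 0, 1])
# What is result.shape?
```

(5, 5, 3, 2)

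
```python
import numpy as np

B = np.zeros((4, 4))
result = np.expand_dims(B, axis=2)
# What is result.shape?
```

(4, 4, 1)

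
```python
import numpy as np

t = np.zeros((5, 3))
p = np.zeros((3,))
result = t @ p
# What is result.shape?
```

(5,)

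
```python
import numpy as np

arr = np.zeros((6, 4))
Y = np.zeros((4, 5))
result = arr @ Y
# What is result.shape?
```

(6, 5)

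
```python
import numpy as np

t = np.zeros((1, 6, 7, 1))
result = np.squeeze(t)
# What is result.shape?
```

(6, 7)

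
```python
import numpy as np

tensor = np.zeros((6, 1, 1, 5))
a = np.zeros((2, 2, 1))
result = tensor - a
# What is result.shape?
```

(6, 2, 2, 5)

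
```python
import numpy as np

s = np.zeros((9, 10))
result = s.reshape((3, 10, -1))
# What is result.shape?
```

(3, 10, 3)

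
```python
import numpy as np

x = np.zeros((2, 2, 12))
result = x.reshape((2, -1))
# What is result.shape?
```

(2, 24)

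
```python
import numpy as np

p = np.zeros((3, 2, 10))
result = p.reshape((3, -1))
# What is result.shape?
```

(3, 20)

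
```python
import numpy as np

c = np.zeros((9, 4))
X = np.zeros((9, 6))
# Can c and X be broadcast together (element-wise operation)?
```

No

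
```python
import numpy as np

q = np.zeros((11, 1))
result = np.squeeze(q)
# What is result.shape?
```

(11,)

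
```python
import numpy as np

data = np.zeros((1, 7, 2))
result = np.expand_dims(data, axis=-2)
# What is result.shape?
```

(1, 7, 1, 2)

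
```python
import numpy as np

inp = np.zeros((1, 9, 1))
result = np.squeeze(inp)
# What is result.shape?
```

(9,)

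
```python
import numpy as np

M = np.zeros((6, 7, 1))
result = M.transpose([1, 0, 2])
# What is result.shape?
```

(7, 6, 1)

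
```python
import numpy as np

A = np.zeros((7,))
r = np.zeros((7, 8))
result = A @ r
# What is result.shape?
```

(8,)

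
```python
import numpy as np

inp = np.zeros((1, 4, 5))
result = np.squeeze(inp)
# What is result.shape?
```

(4, 5)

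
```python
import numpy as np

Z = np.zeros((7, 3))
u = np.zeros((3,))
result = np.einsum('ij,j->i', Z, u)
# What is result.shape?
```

(7,)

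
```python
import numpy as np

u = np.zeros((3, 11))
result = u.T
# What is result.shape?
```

(11, 3)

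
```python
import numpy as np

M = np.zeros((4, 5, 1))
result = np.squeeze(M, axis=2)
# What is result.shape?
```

(4, 5)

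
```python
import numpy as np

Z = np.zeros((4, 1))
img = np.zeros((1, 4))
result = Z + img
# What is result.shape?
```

(4, 4)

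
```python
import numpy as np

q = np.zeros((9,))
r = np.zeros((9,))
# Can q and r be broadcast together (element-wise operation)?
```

Yes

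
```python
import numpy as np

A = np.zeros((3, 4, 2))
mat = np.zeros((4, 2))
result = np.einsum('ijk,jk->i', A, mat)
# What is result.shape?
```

(3,)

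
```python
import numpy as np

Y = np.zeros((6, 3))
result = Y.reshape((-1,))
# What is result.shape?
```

(18,)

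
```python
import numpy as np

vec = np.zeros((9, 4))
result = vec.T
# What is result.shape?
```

(4, 9)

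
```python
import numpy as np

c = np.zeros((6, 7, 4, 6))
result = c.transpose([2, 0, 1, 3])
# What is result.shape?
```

(4, 6, 7, 6)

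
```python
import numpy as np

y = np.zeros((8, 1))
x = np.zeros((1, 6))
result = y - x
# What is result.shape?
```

(8, 6)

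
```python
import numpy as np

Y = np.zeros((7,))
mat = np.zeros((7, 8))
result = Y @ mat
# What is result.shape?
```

(8,)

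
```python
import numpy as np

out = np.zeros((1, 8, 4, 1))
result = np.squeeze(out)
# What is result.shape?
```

(8, 4)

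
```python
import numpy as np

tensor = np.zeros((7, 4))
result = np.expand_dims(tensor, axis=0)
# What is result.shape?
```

(1, 7, 4)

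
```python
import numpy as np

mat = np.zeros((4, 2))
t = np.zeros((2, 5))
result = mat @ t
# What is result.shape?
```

(4, 5)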